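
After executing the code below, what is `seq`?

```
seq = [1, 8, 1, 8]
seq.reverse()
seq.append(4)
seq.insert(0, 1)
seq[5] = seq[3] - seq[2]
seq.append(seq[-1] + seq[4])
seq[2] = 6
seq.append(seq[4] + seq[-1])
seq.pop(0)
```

[8, 6, 8, 1, 7, 8, 9]

reverse → [8, 1, 8, 1]
append 4 → [8, 1, 8, 1, 4]
insert 1 at 0 → [1, 8, 1, 8, 1, 4]
seq[5] = seq[3]-seq[2] = 8-1 = 7 → [1, 8, 1, 8, 1, 7]
append seq[-1]+seq[4] = 7+1 = 8 → [1, 8, 1, 8, 1, 7, 8]
seq[2] = 6 → [1, 8, 6, 8, 1, 7, 8]
append seq[4]+seq[-1] = 1+8 = 9 → [1, 8, 6, 8, 1, 7, 8, 9]
pop(0) removes 1 → [8, 6, 8, 1, 7, 8, 9]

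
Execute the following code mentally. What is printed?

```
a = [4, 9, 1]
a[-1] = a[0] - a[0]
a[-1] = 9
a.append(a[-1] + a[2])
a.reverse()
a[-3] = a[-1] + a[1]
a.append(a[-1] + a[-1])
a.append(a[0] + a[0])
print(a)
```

[18, 13, 9, 4, 8, 36]

a[-1] = a[0]-a[0] = 4-4 = 0 → [4, 9, 0]
a[-1] = 9 → [4, 9, 9]
append a[-1]+a[2] = 9+9 = 18 → [4, 9, 9, 18]
reverse → [18, 9, 9, 4]
a[-3] = a[-1]+a[1] = 4+9 = 13 → [18, 13, 9, 4]
append a[-1]+a[-1] = 4+4 = 8 → [18, 13, 9, 4, 8]
append a[0]+a[0] = 18+18 = 36 → [18, 13, 9, 4, 8, 36]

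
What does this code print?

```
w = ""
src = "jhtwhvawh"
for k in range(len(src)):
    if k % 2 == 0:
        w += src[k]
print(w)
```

jthah

k=0: add 'j' → 'j'
k=1: skip
k=2: add 't' → 'jt'
k=3: skip
k=4: add 'h' → 'jth'
k=5: skip
k=6: add 'a' → 'jtha'
k=7: skip
k=8: add 'h' → 'jthah'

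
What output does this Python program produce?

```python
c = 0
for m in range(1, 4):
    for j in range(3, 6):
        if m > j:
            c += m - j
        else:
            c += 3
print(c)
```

m=1,j=3: not 1>3, c = 0+3 = 3
m=1,j=4: not 1>4, c = 3+3 = 6
m=1,j=5: not 1>5, c = 6+3 = 9
m=2,j=3: not 2>3, c = 9+3 = 12
m=2,j=4: not 2>4, c = 12+3 = 15
m=2,j=5: not 2>5, c = 15+3 = 18
m=3,j=3: not 3>3, c = 18+3 = 21
m=3,j=4: not 3>4, c = 21+3 = 24
m=3,j=5: not 3>5, c = 24+3 = 27

27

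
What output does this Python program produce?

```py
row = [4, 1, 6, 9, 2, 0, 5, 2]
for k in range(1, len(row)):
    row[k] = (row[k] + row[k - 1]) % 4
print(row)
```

[4, 1, 3, 0, 2, 2, 3, 1]

k=1: row[1] = (1+4)%4 = 1 → [4, 1, 6, 9, 2, 0, 5, 2]
k=2: row[2] = (6+1)%4 = 3 → [4, 1, 3, 9, 2, 0, 5, 2]
k=3: row[3] = (9+3)%4 = 0 → [4, 1, 3, 0, 2, 0, 5, 2]
k=4: row[4] = (2+0)%4 = 2 → [4, 1, 3, 0, 2, 0, 5, 2]
k=5: row[5] = (0+2)%4 = 2 → [4, 1, 3, 0, 2, 2, 5, 2]
k=6: row[6] = (5+2)%4 = 3 → [4, 1, 3, 0, 2, 2, 3, 2]
k=7: row[7] = (2+3)%4 = 1 → [4, 1, 3, 0, 2, 2, 3, 1]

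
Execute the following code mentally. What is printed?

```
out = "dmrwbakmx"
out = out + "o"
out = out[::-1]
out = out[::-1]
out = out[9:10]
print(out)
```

o

+ 'o' → 'dmrwbakmxo'
reverse → 'oxmkabwrmd'
reverse → 'dmrwbakmxo'
slice [9:10] → 'o'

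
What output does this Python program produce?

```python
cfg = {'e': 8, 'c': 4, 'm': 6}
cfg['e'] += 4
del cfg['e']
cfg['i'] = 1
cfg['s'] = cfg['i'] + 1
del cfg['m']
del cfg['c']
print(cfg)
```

{'i': 1, 's': 2}

cfg['e'] = 8+4 = 12 → {'e': 12, 'c': 4, 'm': 6}
del 'e' → {'c': 4, 'm': 6}
cfg['i'] = 1 → {'c': 4, 'm': 6, 'i': 1}
cfg['s'] = cfg['i']+1 = 2 → {'c': 4, 'm': 6, 'i': 1, 's': 2}
del 'm' → {'c': 4, 'i': 1, 's': 2}
del 'c' → {'i': 1, 's': 2}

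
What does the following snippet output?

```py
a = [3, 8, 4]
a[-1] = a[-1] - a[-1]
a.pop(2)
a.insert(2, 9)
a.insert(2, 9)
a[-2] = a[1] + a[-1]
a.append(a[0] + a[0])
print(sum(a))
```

a[-1] = a[-1]-a[-1] = 4-4 = 0 → [3, 8, 0]
pop(2) removes 0 → [3, 8]
insert 9 at 2 → [3, 8, 9]
insert 9 at 2 → [3, 8, 9, 9]
a[-2] = a[1]+a[-1] = 8+9 = 17 → [3, 8, 17, 9]
append a[0]+a[0] = 3+3 = 6 → [3, 8, 17, 9, 6]
sum = 43

43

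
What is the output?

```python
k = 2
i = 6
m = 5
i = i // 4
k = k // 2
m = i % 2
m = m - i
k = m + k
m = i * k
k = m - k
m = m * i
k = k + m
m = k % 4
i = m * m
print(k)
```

i = 6//4 = 1
k = 2//2 = 1
m = 1%2 = 1
m = 1-1 = 0
k = 0+1 = 1
m = 1*1 = 1
k = 1-1 = 0
m = 1*1 = 1
k = 0+1 = 1
m = 1%4 = 1
i = 1*1 = 1

1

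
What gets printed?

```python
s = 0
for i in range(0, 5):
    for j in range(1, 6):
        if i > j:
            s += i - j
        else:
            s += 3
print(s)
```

i=0,j=1: not 0>1, s = 0+3 = 3
i=0,j=2: not 0>2, s = 3+3 = 6
i=0,j=3: not 0>3, s = 6+3 = 9
i=0,j=4: not 0>4, s = 9+3 = 12
i=0,j=5: not 0>5, s = 12+3 = 15
i=1,j=1: not 1>1, s = 15+3 = 18
i=1,j=2: not 1>2, s = 18+3 = 21
i=1,j=3: not 1>3, s = 21+3 = 24
i=1,j=4: not 1>4, s = 24+3 = 27
i=1,j=5: not 1>5, s = 27+3 = 30
i=2,j=1: 2>1, s = 30+1 = 31
i=2,j=2: not 2>2, s = 31+3 = 34
i=2,j=3: not 2>3, s = 34+3 = 37
i=2,j=4: not 2>4, s = 37+3 = 40
i=2,j=5: not 2>5, s = 40+3 = 43
i=3,j=1: 3>1, s = 43+2 = 45
i=3,j=2: 3>2, s = 45+1 = 46
i=3,j=3: not 3>3, s = 46+3 = 49
i=3,j=4: not 3>4, s = 49+3 = 52
i=3,j=5: not 3>5, s = 52+3 = 55
i=4,j=1: 4>1, s = 55+3 = 58
i=4,j=2: 4>2, s = 58+2 = 60
i=4,j=3: 4>3, s = 60+1 = 61
i=4,j=4: not 4>4, s = 61+3 = 64
i=4,j=5: not 4>5, s = 64+3 = 67

67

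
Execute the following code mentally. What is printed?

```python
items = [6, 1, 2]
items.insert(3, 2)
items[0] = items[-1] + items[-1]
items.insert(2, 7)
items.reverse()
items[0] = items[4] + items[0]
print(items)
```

[6, 2, 7, 1, 4]

insert 2 at 3 → [6, 1, 2, 2]
items[0] = items[-1]+items[-1] = 2+2 = 4 → [4, 1, 2, 2]
insert 7 at 2 → [4, 1, 7, 2, 2]
reverse → [2, 2, 7, 1, 4]
items[0] = items[4]+items[0] = 4+2 = 6 → [6, 2, 7, 1, 4]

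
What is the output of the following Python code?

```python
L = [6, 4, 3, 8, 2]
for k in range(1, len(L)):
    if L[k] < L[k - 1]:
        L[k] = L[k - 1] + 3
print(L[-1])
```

18

k=1: 4<6, L[1] = 6+3 = 9 → [6, 9, 3, 8, 2]
k=2: 3<9, L[2] = 9+3 = 12 → [6, 9, 12, 8, 2]
k=3: 8<12, L[3] = 12+3 = 15 → [6, 9, 12, 15, 2]
k=4: 2<15, L[4] = 15+3 = 18 → [6, 9, 12, 15, 18]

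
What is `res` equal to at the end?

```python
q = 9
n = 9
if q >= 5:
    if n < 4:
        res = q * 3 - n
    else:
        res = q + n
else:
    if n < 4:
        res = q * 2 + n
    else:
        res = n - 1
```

q=9, n=9
q >= 5 is True; n < 4 is False
→ res = q + n = 18

18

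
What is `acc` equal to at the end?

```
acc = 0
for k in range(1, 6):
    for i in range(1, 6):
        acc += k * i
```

225

k=1,i=1: acc = 0+1 = 1
k=1,i=2: acc = 1+2 = 3
k=1,i=3: acc = 3+3 = 6
k=1,i=4: acc = 6+4 = 10
k=1,i=5: acc = 10+5 = 15
k=2,i=1: acc = 15+2 = 17
k=2,i=2: acc = 17+4 = 21
k=2,i=3: acc = 21+6 = 27
k=2,i=4: acc = 27+8 = 35
k=2,i=5: acc = 35+10 = 45
k=3,i=1: acc = 45+3 = 48
k=3,i=2: acc = 48+6 = 54
k=3,i=3: acc = 54+9 = 63
k=3,i=4: acc = 63+12 = 75
k=3,i=5: acc = 75+15 = 90
k=4,i=1: acc = 90+4 = 94
k=4,i=2: acc = 94+8 = 102
k=4,i=3: acc = 102+12 = 114
k=4,i=4: acc = 114+16 = 130
k=4,i=5: acc = 130+20 = 150
k=5,i=1: acc = 150+5 = 155
k=5,i=2: acc = 155+10 = 165
k=5,i=3: acc = 165+15 = 180
k=5,i=4: acc = 180+20 = 200
k=5,i=5: acc = 200+25 = 225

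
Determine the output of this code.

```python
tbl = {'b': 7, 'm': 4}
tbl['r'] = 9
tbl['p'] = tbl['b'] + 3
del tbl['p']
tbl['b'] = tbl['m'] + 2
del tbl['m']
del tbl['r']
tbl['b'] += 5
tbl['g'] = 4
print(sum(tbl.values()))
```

15

tbl['r'] = 9 → {'b': 7, 'm': 4, 'r': 9}
tbl['p'] = tbl['b']+3 = 10 → {'b': 7, 'm': 4, 'r': 9, 'p': 10}
del 'p' → {'b': 7, 'm': 4, 'r': 9}
tbl['b'] = tbl['m']+2 = 6 → {'b': 6, 'm': 4, 'r': 9}
del 'm' → {'b': 6, 'r': 9}
del 'r' → {'b': 6}
tbl['b'] = 6+5 = 11 → {'b': 11}
tbl['g'] = 4 → {'b': 11, 'g': 4}
sum of values = 15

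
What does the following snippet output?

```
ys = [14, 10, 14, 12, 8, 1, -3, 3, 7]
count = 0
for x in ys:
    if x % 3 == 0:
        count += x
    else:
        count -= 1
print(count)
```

6

x=14: not %3==0, count = 0-1 = -1
x=10: not %3==0, count = (-1)-1 = -2
x=14: not %3==0, count = (-2)-1 = -3
x=12: %3==0, count = (-3)+12 = 9
x=8: not %3==0, count = 9-1 = 8
x=1: not %3==0, count = 8-1 = 7
x=-3: %3==0, count = 7+(-3) = 4
x=3: %3==0, count = 4+3 = 7
x=7: not %3==0, count = 7-1 = 6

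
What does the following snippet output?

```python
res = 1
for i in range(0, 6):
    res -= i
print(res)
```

-14

i=0: res = 1-0 = 1
i=1: res = 1-1 = 0
i=2: res = 0-2 = -2
i=3: res = (-2)-3 = -5
i=4: res = (-5)-4 = -9
i=5: res = (-9)-5 = -14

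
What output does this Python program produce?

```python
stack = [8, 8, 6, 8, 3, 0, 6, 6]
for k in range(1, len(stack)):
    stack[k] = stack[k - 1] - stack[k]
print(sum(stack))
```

-98

k=1: stack[1] = 8-8 = 0 → [8, 0, 6, 8, 3, 0, 6, 6]
k=2: stack[2] = 0-6 = -6 → [8, 0, -6, 8, 3, 0, 6, 6]
k=3: stack[3] = (-6)-8 = -14 → [8, 0, -6, -14, 3, 0, 6, 6]
k=4: stack[4] = (-14)-3 = -17 → [8, 0, -6, -14, -17, 0, 6, 6]
k=5: stack[5] = (-17)-0 = -17 → [8, 0, -6, -14, -17, -17, 6, 6]
k=6: stack[6] = (-17)-6 = -23 → [8, 0, -6, -14, -17, -17, -23, 6]
k=7: stack[7] = (-23)-6 = -29 → [8, 0, -6, -14, -17, -17, -23, -29]
sum = -98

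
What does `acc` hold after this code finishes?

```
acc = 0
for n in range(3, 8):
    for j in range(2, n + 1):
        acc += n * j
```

n=3,j=2: acc = 0+6 = 6
n=3,j=3: acc = 6+9 = 15
n=4,j=2: acc = 15+8 = 23
n=4,j=3: acc = 23+12 = 35
n=4,j=4: acc = 35+16 = 51
n=5,j=2: acc = 51+10 = 61
n=5,j=3: acc = 61+15 = 76
n=5,j=4: acc = 76+20 = 96
n=5,j=5: acc = 96+25 = 121
n=6,j=2: acc = 121+12 = 133
n=6,j=3: acc = 133+18 = 151
n=6,j=4: acc = 151+24 = 175
n=6,j=5: acc = 175+30 = 205
n=6,j=6: acc = 205+36 = 241
n=7,j=2: acc = 241+14 = 255
n=7,j=3: acc = 255+21 = 276
n=7,j=4: acc = 276+28 = 304
n=7,j=5: acc = 304+35 = 339
n=7,j=6: acc = 339+42 = 381
n=7,j=7: acc = 381+49 = 430

430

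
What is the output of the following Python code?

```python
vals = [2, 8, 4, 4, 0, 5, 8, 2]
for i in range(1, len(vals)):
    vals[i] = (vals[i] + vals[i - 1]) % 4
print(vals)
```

[2, 2, 2, 2, 2, 3, 3, 1]

i=1: vals[1] = (8+2)%4 = 2 → [2, 2, 4, 4, 0, 5, 8, 2]
i=2: vals[2] = (4+2)%4 = 2 → [2, 2, 2, 4, 0, 5, 8, 2]
i=3: vals[3] = (4+2)%4 = 2 → [2, 2, 2, 2, 0, 5, 8, 2]
i=4: vals[4] = (0+2)%4 = 2 → [2, 2, 2, 2, 2, 5, 8, 2]
i=5: vals[5] = (5+2)%4 = 3 → [2, 2, 2, 2, 2, 3, 8, 2]
i=6: vals[6] = (8+3)%4 = 3 → [2, 2, 2, 2, 2, 3, 3, 2]
i=7: vals[7] = (2+3)%4 = 1 → [2, 2, 2, 2, 2, 3, 3, 1]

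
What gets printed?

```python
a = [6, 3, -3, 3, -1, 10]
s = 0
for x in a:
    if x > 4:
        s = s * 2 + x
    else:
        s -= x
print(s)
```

18

x=6: >4, s = 0*2+6 = 6
x=3: not >4, s = 6-3 = 3
x=-3: not >4, s = 3-(-3) = 6
x=3: not >4, s = 6-3 = 3
x=-1: not >4, s = 3-(-1) = 4
x=10: >4, s = 4*2+10 = 18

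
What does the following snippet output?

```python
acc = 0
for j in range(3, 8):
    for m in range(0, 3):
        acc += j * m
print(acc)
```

j=3,m=0: acc = 0+0 = 0
j=3,m=1: acc = 0+3 = 3
j=3,m=2: acc = 3+6 = 9
j=4,m=0: acc = 9+0 = 9
j=4,m=1: acc = 9+4 = 13
j=4,m=2: acc = 13+8 = 21
j=5,m=0: acc = 21+0 = 21
j=5,m=1: acc = 21+5 = 26
j=5,m=2: acc = 26+10 = 36
j=6,m=0: acc = 36+0 = 36
j=6,m=1: acc = 36+6 = 42
j=6,m=2: acc = 42+12 = 54
j=7,m=0: acc = 54+0 = 54
j=7,m=1: acc = 54+7 = 61
j=7,m=2: acc = 61+14 = 75

75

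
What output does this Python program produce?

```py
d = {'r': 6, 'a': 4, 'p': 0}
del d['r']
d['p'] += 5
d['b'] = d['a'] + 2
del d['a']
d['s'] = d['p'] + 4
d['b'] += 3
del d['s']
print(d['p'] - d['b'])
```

-4

del 'r' → {'a': 4, 'p': 0}
d['p'] = 0+5 = 5 → {'a': 4, 'p': 5}
d['b'] = d['a']+2 = 6 → {'a': 4, 'p': 5, 'b': 6}
del 'a' → {'p': 5, 'b': 6}
d['s'] = d['p']+4 = 9 → {'p': 5, 'b': 6, 's': 9}
d['b'] = 6+3 = 9 → {'p': 5, 'b': 9, 's': 9}
del 's' → {'p': 5, 'b': 9}
d['p']-d['b'] = 5-9 = -4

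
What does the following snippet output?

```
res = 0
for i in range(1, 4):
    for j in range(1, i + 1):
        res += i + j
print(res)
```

i=1,j=1: res = 0+2 = 2
i=2,j=1: res = 2+3 = 5
i=2,j=2: res = 5+4 = 9
i=3,j=1: res = 9+4 = 13
i=3,j=2: res = 13+5 = 18
i=3,j=3: res = 18+6 = 24

24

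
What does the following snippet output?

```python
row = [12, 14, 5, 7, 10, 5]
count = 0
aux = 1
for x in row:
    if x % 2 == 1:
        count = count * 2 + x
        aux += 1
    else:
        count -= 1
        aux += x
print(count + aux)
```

61

x=12: not odd, count = 0-1 = -1; aux=13
x=14: not odd, count = (-1)-1 = -2; aux=27
x=5: odd, count = (-2)*2+5 = 1; aux=28
x=7: odd, count = 1*2+7 = 9; aux=29
x=10: not odd, count = 9-1 = 8; aux=39
x=5: odd, count = 8*2+5 = 21; aux=40
count+aux = 21+40 = 61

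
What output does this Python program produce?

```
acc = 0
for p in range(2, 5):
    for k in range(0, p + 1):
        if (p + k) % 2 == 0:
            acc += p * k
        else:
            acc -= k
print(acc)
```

p=2,k=0: even sum, acc = 0+0 = 0
p=2,k=1: odd sum, acc = 0-1 = -1
p=2,k=2: even sum, acc = (-1)+4 = 3
p=3,k=0: odd sum, acc = 3-0 = 3
p=3,k=1: even sum, acc = 3+3 = 6
p=3,k=2: odd sum, acc = 6-2 = 4
p=3,k=3: even sum, acc = 4+9 = 13
p=4,k=0: even sum, acc = 13+0 = 13
p=4,k=1: odd sum, acc = 13-1 = 12
p=4,k=2: even sum, acc = 12+8 = 20
p=4,k=3: odd sum, acc = 20-3 = 17
p=4,k=4: even sum, acc = 17+16 = 33

33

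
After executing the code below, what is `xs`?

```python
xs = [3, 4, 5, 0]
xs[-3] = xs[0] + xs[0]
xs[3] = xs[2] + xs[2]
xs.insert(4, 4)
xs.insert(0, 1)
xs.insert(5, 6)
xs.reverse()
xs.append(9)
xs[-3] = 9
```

xs[-3] = xs[0]+xs[0] = 3+3 = 6 → [3, 6, 5, 0]
xs[3] = xs[2]+xs[2] = 5+5 = 10 → [3, 6, 5, 10]
insert 4 at 4 → [3, 6, 5, 10, 4]
insert 1 at 0 → [1, 3, 6, 5, 10, 4]
insert 6 at 5 → [1, 3, 6, 5, 10, 6, 4]
reverse → [4, 6, 10, 5, 6, 3, 1]
append 9 → [4, 6, 10, 5, 6, 3, 1, 9]
xs[-3] = 9 → [4, 6, 10, 5, 6, 9, 1, 9]

[4, 6, 10, 5, 6, 9, 1, 9]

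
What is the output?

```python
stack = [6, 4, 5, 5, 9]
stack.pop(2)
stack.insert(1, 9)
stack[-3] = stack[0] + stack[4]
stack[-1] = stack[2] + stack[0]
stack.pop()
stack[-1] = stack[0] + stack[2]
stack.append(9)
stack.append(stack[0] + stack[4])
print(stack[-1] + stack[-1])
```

pop(2) removes 5 → [6, 4, 5, 9]
insert 9 at 1 → [6, 9, 4, 5, 9]
stack[-3] = stack[0]+stack[4] = 6+9 = 15 → [6, 9, 15, 5, 9]
stack[-1] = stack[2]+stack[0] = 15+6 = 21 → [6, 9, 15, 5, 21]
pop() removes 21 → [6, 9, 15, 5]
stack[-1] = stack[0]+stack[2] = 6+15 = 21 → [6, 9, 15, 21]
append 9 → [6, 9, 15, 21, 9]
append stack[0]+stack[4] = 6+9 = 15 → [6, 9, 15, 21, 9, 15]
stack[-1]+stack[-1] = 15+15 = 30

30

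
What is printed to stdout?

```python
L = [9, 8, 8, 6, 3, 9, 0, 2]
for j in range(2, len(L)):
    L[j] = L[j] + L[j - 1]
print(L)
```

[9, 8, 16, 22, 25, 34, 34, 36]

j=2: L[2] = 8+8 = 16 → [9, 8, 16, 6, 3, 9, 0, 2]
j=3: L[3] = 6+16 = 22 → [9, 8, 16, 22, 3, 9, 0, 2]
j=4: L[4] = 3+22 = 25 → [9, 8, 16, 22, 25, 9, 0, 2]
j=5: L[5] = 9+25 = 34 → [9, 8, 16, 22, 25, 34, 0, 2]
j=6: L[6] = 0+34 = 34 → [9, 8, 16, 22, 25, 34, 34, 2]
j=7: L[7] = 2+34 = 36 → [9, 8, 16, 22, 25, 34, 34, 36]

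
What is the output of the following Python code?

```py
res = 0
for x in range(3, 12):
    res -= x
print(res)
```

x=3: res = 0-3 = -3
x=4: res = (-3)-4 = -7
x=5: res = (-7)-5 = -12
x=6: res = (-12)-6 = -18
x=7: res = (-18)-7 = -25
x=8: res = (-25)-8 = -33
x=9: res = (-33)-9 = -42
x=10: res = (-42)-10 = -52
x=11: res = (-52)-11 = -63

-63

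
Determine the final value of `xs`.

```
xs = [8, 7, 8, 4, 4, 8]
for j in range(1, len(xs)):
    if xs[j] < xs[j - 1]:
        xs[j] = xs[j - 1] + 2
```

[8, 10, 12, 14, 16, 18]

j=1: 7<8, xs[1] = 8+2 = 10 → [8, 10, 8, 4, 4, 8]
j=2: 8<10, xs[2] = 10+2 = 12 → [8, 10, 12, 4, 4, 8]
j=3: 4<12, xs[3] = 12+2 = 14 → [8, 10, 12, 14, 4, 8]
j=4: 4<14, xs[4] = 14+2 = 16 → [8, 10, 12, 14, 16, 8]
j=5: 8<16, xs[5] = 16+2 = 18 → [8, 10, 12, 14, 16, 18]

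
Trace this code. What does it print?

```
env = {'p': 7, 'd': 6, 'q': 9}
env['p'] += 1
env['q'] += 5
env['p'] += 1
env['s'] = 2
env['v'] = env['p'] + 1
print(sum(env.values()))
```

41

env['p'] = 7+1 = 8 → {'p': 8, 'd': 6, 'q': 9}
env['q'] = 9+5 = 14 → {'p': 8, 'd': 6, 'q': 14}
env['p'] = 8+1 = 9 → {'p': 9, 'd': 6, 'q': 14}
env['s'] = 2 → {'p': 9, 'd': 6, 'q': 14, 's': 2}
env['v'] = env['p']+1 = 10 → {'p': 9, 'd': 6, 'q': 14, 's': 2, 'v': 10}
sum of values = 41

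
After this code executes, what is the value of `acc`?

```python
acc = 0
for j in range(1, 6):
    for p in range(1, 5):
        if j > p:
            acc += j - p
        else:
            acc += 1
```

j=1,p=1: not 1>1, acc = 0+1 = 1
j=1,p=2: not 1>2, acc = 1+1 = 2
j=1,p=3: not 1>3, acc = 2+1 = 3
j=1,p=4: not 1>4, acc = 3+1 = 4
j=2,p=1: 2>1, acc = 4+1 = 5
j=2,p=2: not 2>2, acc = 5+1 = 6
j=2,p=3: not 2>3, acc = 6+1 = 7
j=2,p=4: not 2>4, acc = 7+1 = 8
j=3,p=1: 3>1, acc = 8+2 = 10
j=3,p=2: 3>2, acc = 10+1 = 11
j=3,p=3: not 3>3, acc = 11+1 = 12
j=3,p=4: not 3>4, acc = 12+1 = 13
j=4,p=1: 4>1, acc = 13+3 = 16
j=4,p=2: 4>2, acc = 16+2 = 18
j=4,p=3: 4>3, acc = 18+1 = 19
j=4,p=4: not 4>4, acc = 19+1 = 20
j=5,p=1: 5>1, acc = 20+4 = 24
j=5,p=2: 5>2, acc = 24+3 = 27
j=5,p=3: 5>3, acc = 27+2 = 29
j=5,p=4: 5>4, acc = 29+1 = 30

30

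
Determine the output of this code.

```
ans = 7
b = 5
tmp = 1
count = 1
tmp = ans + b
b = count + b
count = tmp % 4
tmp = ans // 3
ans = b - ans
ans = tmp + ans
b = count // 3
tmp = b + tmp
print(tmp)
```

2

tmp = 7+5 = 12
b = 1+5 = 6
count = 12%4 = 0
tmp = 7//3 = 2
ans = 6-7 = -1
ans = 2+(-1) = 1
b = 0//3 = 0
tmp = 0+2 = 2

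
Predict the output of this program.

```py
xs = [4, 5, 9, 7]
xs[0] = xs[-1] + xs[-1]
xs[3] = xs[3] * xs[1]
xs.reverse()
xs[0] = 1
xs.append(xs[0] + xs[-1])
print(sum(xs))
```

xs[0] = xs[-1]+xs[-1] = 7+7 = 14 → [14, 5, 9, 7]
xs[3] = xs[3]*xs[1] = 7*5 = 35 → [14, 5, 9, 35]
reverse → [35, 9, 5, 14]
xs[0] = 1 → [1, 9, 5, 14]
append xs[0]+xs[-1] = 1+14 = 15 → [1, 9, 5, 14, 15]
sum = 44

44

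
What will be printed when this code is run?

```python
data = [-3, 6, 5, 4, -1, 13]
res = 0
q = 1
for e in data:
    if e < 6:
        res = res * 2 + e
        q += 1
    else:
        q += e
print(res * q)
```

e=-3: <6, res = 0*2+(-3) = -3; q=2
e=6: not <6; q=8
e=5: <6, res = (-3)*2+5 = -1; q=9
e=4: <6, res = (-1)*2+4 = 2; q=10
e=-1: <6, res = 2*2+(-1) = 3; q=11
e=13: not <6; q=24
res*q = 3*24 = 72

72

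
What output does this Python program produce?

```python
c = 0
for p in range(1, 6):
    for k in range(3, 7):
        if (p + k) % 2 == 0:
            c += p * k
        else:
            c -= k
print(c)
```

86

p=1,k=3: even sum, c = 0+3 = 3
p=1,k=4: odd sum, c = 3-4 = -1
p=1,k=5: even sum, c = (-1)+5 = 4
p=1,k=6: odd sum, c = 4-6 = -2
p=2,k=3: odd sum, c = (-2)-3 = -5
p=2,k=4: even sum, c = (-5)+8 = 3
p=2,k=5: odd sum, c = 3-5 = -2
p=2,k=6: even sum, c = (-2)+12 = 10
p=3,k=3: even sum, c = 10+9 = 19
p=3,k=4: odd sum, c = 19-4 = 15
p=3,k=5: even sum, c = 15+15 = 30
p=3,k=6: odd sum, c = 30-6 = 24
p=4,k=3: odd sum, c = 24-3 = 21
p=4,k=4: even sum, c = 21+16 = 37
p=4,k=5: odd sum, c = 37-5 = 32
p=4,k=6: even sum, c = 32+24 = 56
p=5,k=3: even sum, c = 56+15 = 71
p=5,k=4: odd sum, c = 71-4 = 67
p=5,k=5: even sum, c = 67+25 = 92
p=5,k=6: odd sum, c = 92-6 = 86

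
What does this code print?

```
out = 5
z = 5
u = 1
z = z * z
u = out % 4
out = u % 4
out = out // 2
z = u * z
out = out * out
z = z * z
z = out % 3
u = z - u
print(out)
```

z = 5*5 = 25
u = 5%4 = 1
out = 1%4 = 1
out = 1//2 = 0
z = 1*25 = 25
out = 0*0 = 0
z = 25*25 = 625
z = 0%3 = 0
u = 0-1 = -1

0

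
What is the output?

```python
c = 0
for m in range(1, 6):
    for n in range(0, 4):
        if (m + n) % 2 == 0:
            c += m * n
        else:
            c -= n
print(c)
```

34

m=1,n=0: odd sum, c = 0-0 = 0
m=1,n=1: even sum, c = 0+1 = 1
m=1,n=2: odd sum, c = 1-2 = -1
m=1,n=3: even sum, c = (-1)+3 = 2
m=2,n=0: even sum, c = 2+0 = 2
m=2,n=1: odd sum, c = 2-1 = 1
m=2,n=2: even sum, c = 1+4 = 5
m=2,n=3: odd sum, c = 5-3 = 2
m=3,n=0: odd sum, c = 2-0 = 2
m=3,n=1: even sum, c = 2+3 = 5
m=3,n=2: odd sum, c = 5-2 = 3
m=3,n=3: even sum, c = 3+9 = 12
m=4,n=0: even sum, c = 12+0 = 12
m=4,n=1: odd sum, c = 12-1 = 11
m=4,n=2: even sum, c = 11+8 = 19
m=4,n=3: odd sum, c = 19-3 = 16
m=5,n=0: odd sum, c = 16-0 = 16
m=5,n=1: even sum, c = 16+5 = 21
m=5,n=2: odd sum, c = 21-2 = 19
m=5,n=3: even sum, c = 19+15 = 34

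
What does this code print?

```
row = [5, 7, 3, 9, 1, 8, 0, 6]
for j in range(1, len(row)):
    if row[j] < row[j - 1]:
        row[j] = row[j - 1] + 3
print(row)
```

[5, 7, 10, 13, 16, 19, 22, 25]

j=1: 7>=5, unchanged → [5, 7, 3, 9, 1, 8, 0, 6]
j=2: 3<7, row[2] = 7+3 = 10 → [5, 7, 10, 9, 1, 8, 0, 6]
j=3: 9<10, row[3] = 10+3 = 13 → [5, 7, 10, 13, 1, 8, 0, 6]
j=4: 1<13, row[4] = 13+3 = 16 → [5, 7, 10, 13, 16, 8, 0, 6]
j=5: 8<16, row[5] = 16+3 = 19 → [5, 7, 10, 13, 16, 19, 0, 6]
j=6: 0<19, row[6] = 19+3 = 22 → [5, 7, 10, 13, 16, 19, 22, 6]
j=7: 6<22, row[7] = 22+3 = 25 → [5, 7, 10, 13, 16, 19, 22, 25]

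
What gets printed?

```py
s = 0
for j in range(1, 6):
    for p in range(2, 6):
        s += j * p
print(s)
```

210

j=1,p=2: s = 0+2 = 2
j=1,p=3: s = 2+3 = 5
j=1,p=4: s = 5+4 = 9
j=1,p=5: s = 9+5 = 14
j=2,p=2: s = 14+4 = 18
j=2,p=3: s = 18+6 = 24
j=2,p=4: s = 24+8 = 32
j=2,p=5: s = 32+10 = 42
j=3,p=2: s = 42+6 = 48
j=3,p=3: s = 48+9 = 57
j=3,p=4: s = 57+12 = 69
j=3,p=5: s = 69+15 = 84
j=4,p=2: s = 84+8 = 92
j=4,p=3: s = 92+12 = 104
j=4,p=4: s = 104+16 = 120
j=4,p=5: s = 120+20 = 140
j=5,p=2: s = 140+10 = 150
j=5,p=3: s = 150+15 = 165
j=5,p=4: s = 165+20 = 185
j=5,p=5: s = 185+25 = 210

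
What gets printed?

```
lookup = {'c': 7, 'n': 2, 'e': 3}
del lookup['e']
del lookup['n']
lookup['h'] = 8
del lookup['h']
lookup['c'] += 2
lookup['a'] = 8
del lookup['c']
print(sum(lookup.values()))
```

8

del 'e' → {'c': 7, 'n': 2}
del 'n' → {'c': 7}
lookup['h'] = 8 → {'c': 7, 'h': 8}
del 'h' → {'c': 7}
lookup['c'] = 7+2 = 9 → {'c': 9}
lookup['a'] = 8 → {'c': 9, 'a': 8}
del 'c' → {'a': 8}
sum of values = 8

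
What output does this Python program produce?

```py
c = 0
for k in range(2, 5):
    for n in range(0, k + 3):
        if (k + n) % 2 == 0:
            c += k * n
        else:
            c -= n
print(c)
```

68

k=2,n=0: even sum, c = 0+0 = 0
k=2,n=1: odd sum, c = 0-1 = -1
k=2,n=2: even sum, c = (-1)+4 = 3
k=2,n=3: odd sum, c = 3-3 = 0
k=2,n=4: even sum, c = 0+8 = 8
k=3,n=0: odd sum, c = 8-0 = 8
k=3,n=1: even sum, c = 8+3 = 11
k=3,n=2: odd sum, c = 11-2 = 9
k=3,n=3: even sum, c = 9+9 = 18
k=3,n=4: odd sum, c = 18-4 = 14
k=3,n=5: even sum, c = 14+15 = 29
k=4,n=0: even sum, c = 29+0 = 29
k=4,n=1: odd sum, c = 29-1 = 28
k=4,n=2: even sum, c = 28+8 = 36
k=4,n=3: odd sum, c = 36-3 = 33
k=4,n=4: even sum, c = 33+16 = 49
k=4,n=5: odd sum, c = 49-5 = 44
k=4,n=6: even sum, c = 44+24 = 68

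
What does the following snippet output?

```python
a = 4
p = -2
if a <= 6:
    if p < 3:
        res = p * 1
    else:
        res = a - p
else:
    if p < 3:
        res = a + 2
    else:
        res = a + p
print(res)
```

-2

a=4, p=-2
a <= 6 is True; p < 3 is True
→ res = p * 1 = -2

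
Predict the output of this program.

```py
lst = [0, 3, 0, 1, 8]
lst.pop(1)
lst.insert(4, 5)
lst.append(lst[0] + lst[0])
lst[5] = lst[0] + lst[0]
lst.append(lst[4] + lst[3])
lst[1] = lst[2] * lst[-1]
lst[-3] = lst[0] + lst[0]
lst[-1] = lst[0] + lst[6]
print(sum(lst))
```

pop(1) removes 3 → [0, 0, 1, 8]
insert 5 at 4 → [0, 0, 1, 8, 5]
append lst[0]+lst[0] = 0+0 = 0 → [0, 0, 1, 8, 5, 0]
lst[5] = lst[0]+lst[0] = 0+0 = 0 → [0, 0, 1, 8, 5, 0]
append lst[4]+lst[3] = 5+8 = 13 → [0, 0, 1, 8, 5, 0, 13]
lst[1] = lst[2]*lst[-1] = 1*13 = 13 → [0, 13, 1, 8, 5, 0, 13]
lst[-3] = lst[0]+lst[0] = 0+0 = 0 → [0, 13, 1, 8, 0, 0, 13]
lst[-1] = lst[0]+lst[6] = 0+13 = 13 → [0, 13, 1, 8, 0, 0, 13]
sum = 35

35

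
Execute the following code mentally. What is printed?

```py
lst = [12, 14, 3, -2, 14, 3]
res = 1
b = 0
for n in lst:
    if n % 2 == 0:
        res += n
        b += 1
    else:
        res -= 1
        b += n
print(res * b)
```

370

n=12: even, res = 1+12 = 13; b=1
n=14: even, res = 13+14 = 27; b=2
n=3: not even, res = 27-1 = 26; b=5
n=-2: even, res = 26+(-2) = 24; b=6
n=14: even, res = 24+14 = 38; b=7
n=3: not even, res = 38-1 = 37; b=10
res*b = 37*10 = 370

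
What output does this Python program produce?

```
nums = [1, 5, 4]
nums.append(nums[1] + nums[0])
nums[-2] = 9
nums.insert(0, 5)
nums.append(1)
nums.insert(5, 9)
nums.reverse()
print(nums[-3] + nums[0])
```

6

append nums[1]+nums[0] = 5+1 = 6 → [1, 5, 4, 6]
nums[-2] = 9 → [1, 5, 9, 6]
insert 5 at 0 → [5, 1, 5, 9, 6]
append 1 → [5, 1, 5, 9, 6, 1]
insert 9 at 5 → [5, 1, 5, 9, 6, 9, 1]
reverse → [1, 9, 6, 9, 5, 1, 5]
nums[-3]+nums[0] = 5+1 = 6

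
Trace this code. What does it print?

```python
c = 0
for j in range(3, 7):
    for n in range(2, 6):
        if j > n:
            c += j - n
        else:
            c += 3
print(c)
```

38

j=3,n=2: 3>2, c = 0+1 = 1
j=3,n=3: not 3>3, c = 1+3 = 4
j=3,n=4: not 3>4, c = 4+3 = 7
j=3,n=5: not 3>5, c = 7+3 = 10
j=4,n=2: 4>2, c = 10+2 = 12
j=4,n=3: 4>3, c = 12+1 = 13
j=4,n=4: not 4>4, c = 13+3 = 16
j=4,n=5: not 4>5, c = 16+3 = 19
j=5,n=2: 5>2, c = 19+3 = 22
j=5,n=3: 5>3, c = 22+2 = 24
j=5,n=4: 5>4, c = 24+1 = 25
j=5,n=5: not 5>5, c = 25+3 = 28
j=6,n=2: 6>2, c = 28+4 = 32
j=6,n=3: 6>3, c = 32+3 = 35
j=6,n=4: 6>4, c = 35+2 = 37
j=6,n=5: 6>5, c = 37+1 = 38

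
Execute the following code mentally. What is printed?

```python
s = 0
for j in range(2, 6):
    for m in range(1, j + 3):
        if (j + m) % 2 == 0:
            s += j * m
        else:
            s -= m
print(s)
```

136

j=2,m=1: odd sum, s = 0-1 = -1
j=2,m=2: even sum, s = (-1)+4 = 3
j=2,m=3: odd sum, s = 3-3 = 0
j=2,m=4: even sum, s = 0+8 = 8
j=3,m=1: even sum, s = 8+3 = 11
j=3,m=2: odd sum, s = 11-2 = 9
j=3,m=3: even sum, s = 9+9 = 18
j=3,m=4: odd sum, s = 18-4 = 14
j=3,m=5: even sum, s = 14+15 = 29
j=4,m=1: odd sum, s = 29-1 = 28
j=4,m=2: even sum, s = 28+8 = 36
j=4,m=3: odd sum, s = 36-3 = 33
j=4,m=4: even sum, s = 33+16 = 49
j=4,m=5: odd sum, s = 49-5 = 44
j=4,m=6: even sum, s = 44+24 = 68
j=5,m=1: even sum, s = 68+5 = 73
j=5,m=2: odd sum, s = 73-2 = 71
j=5,m=3: even sum, s = 71+15 = 86
j=5,m=4: odd sum, s = 86-4 = 82
j=5,m=5: even sum, s = 82+25 = 107
j=5,m=6: odd sum, s = 107-6 = 101
j=5,m=7: even sum, s = 101+35 = 136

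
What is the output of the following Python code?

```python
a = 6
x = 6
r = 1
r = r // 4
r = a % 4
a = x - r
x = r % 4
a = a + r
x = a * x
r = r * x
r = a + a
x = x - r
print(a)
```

6

r = 1//4 = 0
r = 6%4 = 2
a = 6-2 = 4
x = 2%4 = 2
a = 4+2 = 6
x = 6*2 = 12
r = 2*12 = 24
r = 6+6 = 12
x = 12-12 = 0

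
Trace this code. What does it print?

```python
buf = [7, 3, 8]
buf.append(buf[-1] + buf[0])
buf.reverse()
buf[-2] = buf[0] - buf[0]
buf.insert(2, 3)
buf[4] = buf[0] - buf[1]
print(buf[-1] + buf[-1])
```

14

append buf[-1]+buf[0] = 8+7 = 15 → [7, 3, 8, 15]
reverse → [15, 8, 3, 7]
buf[-2] = buf[0]-buf[0] = 15-15 = 0 → [15, 8, 0, 7]
insert 3 at 2 → [15, 8, 3, 0, 7]
buf[4] = buf[0]-buf[1] = 15-8 = 7 → [15, 8, 3, 0, 7]
buf[-1]+buf[-1] = 7+7 = 14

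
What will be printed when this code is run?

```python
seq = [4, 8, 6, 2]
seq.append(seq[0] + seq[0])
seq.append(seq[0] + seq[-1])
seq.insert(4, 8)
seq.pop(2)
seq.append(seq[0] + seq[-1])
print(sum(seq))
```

58

append seq[0]+seq[0] = 4+4 = 8 → [4, 8, 6, 2, 8]
append seq[0]+seq[-1] = 4+8 = 12 → [4, 8, 6, 2, 8, 12]
insert 8 at 4 → [4, 8, 6, 2, 8, 8, 12]
pop(2) removes 6 → [4, 8, 2, 8, 8, 12]
append seq[0]+seq[-1] = 4+12 = 16 → [4, 8, 2, 8, 8, 12, 16]
sum = 58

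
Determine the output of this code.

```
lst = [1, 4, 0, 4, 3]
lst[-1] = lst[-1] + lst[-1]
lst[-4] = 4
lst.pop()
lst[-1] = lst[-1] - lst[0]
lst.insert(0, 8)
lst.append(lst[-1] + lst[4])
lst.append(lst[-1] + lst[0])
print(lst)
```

[8, 1, 4, 0, 3, 6, 14]

lst[-1] = lst[-1]+lst[-1] = 3+3 = 6 → [1, 4, 0, 4, 6]
lst[-4] = 4 → [1, 4, 0, 4, 6]
pop() removes 6 → [1, 4, 0, 4]
lst[-1] = lst[-1]-lst[0] = 4-1 = 3 → [1, 4, 0, 3]
insert 8 at 0 → [8, 1, 4, 0, 3]
append lst[-1]+lst[4] = 3+3 = 6 → [8, 1, 4, 0, 3, 6]
append lst[-1]+lst[0] = 6+8 = 14 → [8, 1, 4, 0, 3, 6, 14]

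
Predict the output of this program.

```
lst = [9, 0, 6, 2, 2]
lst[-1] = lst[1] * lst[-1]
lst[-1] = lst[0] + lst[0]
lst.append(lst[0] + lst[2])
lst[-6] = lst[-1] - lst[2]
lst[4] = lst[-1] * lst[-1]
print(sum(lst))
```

lst[-1] = lst[1]*lst[-1] = 0*2 = 0 → [9, 0, 6, 2, 0]
lst[-1] = lst[0]+lst[0] = 9+9 = 18 → [9, 0, 6, 2, 18]
append lst[0]+lst[2] = 9+6 = 15 → [9, 0, 6, 2, 18, 15]
lst[-6] = lst[-1]-lst[2] = 15-6 = 9 → [9, 0, 6, 2, 18, 15]
lst[4] = lst[-1]*lst[-1] = 15*15 = 225 → [9, 0, 6, 2, 225, 15]
sum = 257

257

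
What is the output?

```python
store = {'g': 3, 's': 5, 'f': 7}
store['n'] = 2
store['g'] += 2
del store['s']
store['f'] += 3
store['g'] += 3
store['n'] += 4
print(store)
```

{'g': 8, 'f': 10, 'n': 6}

store['n'] = 2 → {'g': 3, 's': 5, 'f': 7, 'n': 2}
store['g'] = 3+2 = 5 → {'g': 5, 's': 5, 'f': 7, 'n': 2}
del 's' → {'g': 5, 'f': 7, 'n': 2}
store['f'] = 7+3 = 10 → {'g': 5, 'f': 10, 'n': 2}
store['g'] = 5+3 = 8 → {'g': 8, 'f': 10, 'n': 2}
store['n'] = 2+4 = 6 → {'g': 8, 'f': 10, 'n': 6}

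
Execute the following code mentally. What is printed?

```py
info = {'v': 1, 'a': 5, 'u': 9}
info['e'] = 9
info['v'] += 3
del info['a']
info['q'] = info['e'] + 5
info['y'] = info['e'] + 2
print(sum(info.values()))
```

47

info['e'] = 9 → {'v': 1, 'a': 5, 'u': 9, 'e': 9}
info['v'] = 1+3 = 4 → {'v': 4, 'a': 5, 'u': 9, 'e': 9}
del 'a' → {'v': 4, 'u': 9, 'e': 9}
info['q'] = info['e']+5 = 14 → {'v': 4, 'u': 9, 'e': 9, 'q': 14}
info['y'] = info['e']+2 = 11 → {'v': 4, 'u': 9, 'e': 9, 'q': 14, 'y': 11}
sum of values = 47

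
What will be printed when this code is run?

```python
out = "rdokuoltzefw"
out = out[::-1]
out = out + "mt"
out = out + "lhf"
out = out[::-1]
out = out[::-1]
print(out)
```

wfeztloukodrmtlhf

reverse → 'wfeztloukodr'
+ 'mt' → 'wfeztloukodrmt'
+ 'lhf' → 'wfeztloukodrmtlhf'
reverse → 'fhltmrdokuoltzefw'
reverse → 'wfeztloukodrmtlhf'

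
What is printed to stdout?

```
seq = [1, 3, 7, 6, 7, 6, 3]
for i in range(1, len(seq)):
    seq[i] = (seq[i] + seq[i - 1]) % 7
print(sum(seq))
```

i=1: seq[1] = (3+1)%7 = 4 → [1, 4, 7, 6, 7, 6, 3]
i=2: seq[2] = (7+4)%7 = 4 → [1, 4, 4, 6, 7, 6, 3]
i=3: seq[3] = (6+4)%7 = 3 → [1, 4, 4, 3, 7, 6, 3]
i=4: seq[4] = (7+3)%7 = 3 → [1, 4, 4, 3, 3, 6, 3]
i=5: seq[5] = (6+3)%7 = 2 → [1, 4, 4, 3, 3, 2, 3]
i=6: seq[6] = (3+2)%7 = 5 → [1, 4, 4, 3, 3, 2, 5]
sum = 22

22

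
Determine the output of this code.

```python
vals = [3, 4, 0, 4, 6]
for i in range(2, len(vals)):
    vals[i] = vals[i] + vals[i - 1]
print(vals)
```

i=2: vals[2] = 0+4 = 4 → [3, 4, 4, 4, 6]
i=3: vals[3] = 4+4 = 8 → [3, 4, 4, 8, 6]
i=4: vals[4] = 6+8 = 14 → [3, 4, 4, 8, 14]

[3, 4, 4, 8, 14]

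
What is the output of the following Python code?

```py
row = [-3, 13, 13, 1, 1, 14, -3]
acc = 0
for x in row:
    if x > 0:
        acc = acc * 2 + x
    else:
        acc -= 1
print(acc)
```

x=-3: not >0, acc = 0-1 = -1
x=13: >0, acc = (-1)*2+13 = 11
x=13: >0, acc = 11*2+13 = 35
x=1: >0, acc = 35*2+1 = 71
x=1: >0, acc = 71*2+1 = 143
x=14: >0, acc = 143*2+14 = 300
x=-3: not >0, acc = 300-1 = 299

299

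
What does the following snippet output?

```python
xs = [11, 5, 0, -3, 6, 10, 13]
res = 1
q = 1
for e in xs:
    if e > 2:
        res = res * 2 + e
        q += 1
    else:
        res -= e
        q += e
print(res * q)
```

987

e=11: >2, res = 1*2+11 = 13; q=2
e=5: >2, res = 13*2+5 = 31; q=3
e=0: not >2, res = 31-0 = 31; q=3
e=-3: not >2, res = 31-(-3) = 34; q=0
e=6: >2, res = 34*2+6 = 74; q=1
e=10: >2, res = 74*2+10 = 158; q=2
e=13: >2, res = 158*2+13 = 329; q=3
res*q = 329*3 = 987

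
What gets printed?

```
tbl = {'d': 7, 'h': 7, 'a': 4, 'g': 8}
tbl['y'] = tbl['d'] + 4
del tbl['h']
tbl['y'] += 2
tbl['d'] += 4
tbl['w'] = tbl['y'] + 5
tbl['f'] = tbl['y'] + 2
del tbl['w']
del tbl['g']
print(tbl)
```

tbl['y'] = tbl['d']+4 = 11 → {'d': 7, 'h': 7, 'a': 4, 'g': 8, 'y': 11}
del 'h' → {'d': 7, 'a': 4, 'g': 8, 'y': 11}
tbl['y'] = 11+2 = 13 → {'d': 7, 'a': 4, 'g': 8, 'y': 13}
tbl['d'] = 7+4 = 11 → {'d': 11, 'a': 4, 'g': 8, 'y': 13}
tbl['w'] = tbl['y']+5 = 18 → {'d': 11, 'a': 4, 'g': 8, 'y': 13, 'w': 18}
tbl['f'] = tbl['y']+2 = 15 → {'d': 11, 'a': 4, 'g': 8, 'y': 13, 'w': 18, 'f': 15}
del 'w' → {'d': 11, 'a': 4, 'g': 8, 'y': 13, 'f': 15}
del 'g' → {'d': 11, 'a': 4, 'y': 13, 'f': 15}

{'d': 11, 'a': 4, 'y': 13, 'f': 15}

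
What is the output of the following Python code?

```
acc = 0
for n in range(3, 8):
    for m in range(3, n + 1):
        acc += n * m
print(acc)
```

380

n=3,m=3: acc = 0+9 = 9
n=4,m=3: acc = 9+12 = 21
n=4,m=4: acc = 21+16 = 37
n=5,m=3: acc = 37+15 = 52
n=5,m=4: acc = 52+20 = 72
n=5,m=5: acc = 72+25 = 97
n=6,m=3: acc = 97+18 = 115
n=6,m=4: acc = 115+24 = 139
n=6,m=5: acc = 139+30 = 169
n=6,m=6: acc = 169+36 = 205
n=7,m=3: acc = 205+21 = 226
n=7,m=4: acc = 226+28 = 254
n=7,m=5: acc = 254+35 = 289
n=7,m=6: acc = 289+42 = 331
n=7,m=7: acc = 331+49 = 380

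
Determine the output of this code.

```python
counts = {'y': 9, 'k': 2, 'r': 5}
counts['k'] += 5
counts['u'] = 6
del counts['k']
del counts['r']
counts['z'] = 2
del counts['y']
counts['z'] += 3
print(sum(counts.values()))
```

11

counts['k'] = 2+5 = 7 → {'y': 9, 'k': 7, 'r': 5}
counts['u'] = 6 → {'y': 9, 'k': 7, 'r': 5, 'u': 6}
del 'k' → {'y': 9, 'r': 5, 'u': 6}
del 'r' → {'y': 9, 'u': 6}
counts['z'] = 2 → {'y': 9, 'u': 6, 'z': 2}
del 'y' → {'u': 6, 'z': 2}
counts['z'] = 2+3 = 5 → {'u': 6, 'z': 5}
sum of values = 11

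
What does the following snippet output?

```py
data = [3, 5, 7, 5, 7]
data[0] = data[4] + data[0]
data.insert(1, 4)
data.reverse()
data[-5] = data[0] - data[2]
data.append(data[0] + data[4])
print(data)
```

[7, 0, 7, 5, 4, 10, 11]

data[0] = data[4]+data[0] = 7+3 = 10 → [10, 5, 7, 5, 7]
insert 4 at 1 → [10, 4, 5, 7, 5, 7]
reverse → [7, 5, 7, 5, 4, 10]
data[-5] = data[0]-data[2] = 7-7 = 0 → [7, 0, 7, 5, 4, 10]
append data[0]+data[4] = 7+4 = 11 → [7, 0, 7, 5, 4, 10, 11]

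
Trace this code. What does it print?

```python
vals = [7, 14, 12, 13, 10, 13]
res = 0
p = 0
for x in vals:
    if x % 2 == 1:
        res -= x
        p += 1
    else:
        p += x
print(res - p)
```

-72

x=7: odd, res = 0-7 = -7; p=1
x=14: not odd; p=15
x=12: not odd; p=27
x=13: odd, res = (-7)-13 = -20; p=28
x=10: not odd; p=38
x=13: odd, res = (-20)-13 = -33; p=39
res-p = (-33)-39 = -72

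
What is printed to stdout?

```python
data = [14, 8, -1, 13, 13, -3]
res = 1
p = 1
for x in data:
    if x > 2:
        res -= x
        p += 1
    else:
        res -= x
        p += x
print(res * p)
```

-43

x=14: >2, res = 1-14 = -13; p=2
x=8: >2, res = (-13)-8 = -21; p=3
x=-1: not >2, res = (-21)-(-1) = -20; p=2
x=13: >2, res = (-20)-13 = -33; p=3
x=13: >2, res = (-33)-13 = -46; p=4
x=-3: not >2, res = (-46)-(-3) = -43; p=1
res*p = (-43)*1 = -43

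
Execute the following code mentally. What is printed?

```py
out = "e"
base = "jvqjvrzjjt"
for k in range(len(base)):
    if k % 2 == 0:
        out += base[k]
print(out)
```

k=0: add 'j' → 'ej'
k=1: skip
k=2: add 'q' → 'ejq'
k=3: skip
k=4: add 'v' → 'ejqv'
k=5: skip
k=6: add 'z' → 'ejqvz'
k=7: skip
k=8: add 'j' → 'ejqvzj'
k=9: skip

ejqvzj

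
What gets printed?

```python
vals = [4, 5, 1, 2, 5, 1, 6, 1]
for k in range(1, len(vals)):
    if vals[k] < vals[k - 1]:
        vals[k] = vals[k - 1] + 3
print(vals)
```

k=1: 5>=4, unchanged → [4, 5, 1, 2, 5, 1, 6, 1]
k=2: 1<5, vals[2] = 5+3 = 8 → [4, 5, 8, 2, 5, 1, 6, 1]
k=3: 2<8, vals[3] = 8+3 = 11 → [4, 5, 8, 11, 5, 1, 6, 1]
k=4: 5<11, vals[4] = 11+3 = 14 → [4, 5, 8, 11, 14, 1, 6, 1]
k=5: 1<14, vals[5] = 14+3 = 17 → [4, 5, 8, 11, 14, 17, 6, 1]
k=6: 6<17, vals[6] = 17+3 = 20 → [4, 5, 8, 11, 14, 17, 20, 1]
k=7: 1<20, vals[7] = 20+3 = 23 → [4, 5, 8, 11, 14, 17, 20, 23]

[4, 5, 8, 11, 14, 17, 20, 23]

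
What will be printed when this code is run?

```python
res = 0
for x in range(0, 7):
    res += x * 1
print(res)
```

21

x=0: res = 0+0*1 = 0
x=1: res = 0+1*1 = 1
x=2: res = 1+2*1 = 3
x=3: res = 3+3*1 = 6
x=4: res = 6+4*1 = 10
x=5: res = 10+5*1 = 15
x=6: res = 15+6*1 = 21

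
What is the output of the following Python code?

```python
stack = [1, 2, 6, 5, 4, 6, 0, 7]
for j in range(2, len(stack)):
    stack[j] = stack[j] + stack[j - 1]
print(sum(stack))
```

117

j=2: stack[2] = 6+2 = 8 → [1, 2, 8, 5, 4, 6, 0, 7]
j=3: stack[3] = 5+8 = 13 → [1, 2, 8, 13, 4, 6, 0, 7]
j=4: stack[4] = 4+13 = 17 → [1, 2, 8, 13, 17, 6, 0, 7]
j=5: stack[5] = 6+17 = 23 → [1, 2, 8, 13, 17, 23, 0, 7]
j=6: stack[6] = 0+23 = 23 → [1, 2, 8, 13, 17, 23, 23, 7]
j=7: stack[7] = 7+23 = 30 → [1, 2, 8, 13, 17, 23, 23, 30]
sum = 117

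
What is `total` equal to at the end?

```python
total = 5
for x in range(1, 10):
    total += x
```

x=1: total = 5+1 = 6
x=2: total = 6+2 = 8
x=3: total = 8+3 = 11
x=4: total = 11+4 = 15
x=5: total = 15+5 = 20
x=6: total = 20+6 = 26
x=7: total = 26+7 = 33
x=8: total = 33+8 = 41
x=9: total = 41+9 = 50

50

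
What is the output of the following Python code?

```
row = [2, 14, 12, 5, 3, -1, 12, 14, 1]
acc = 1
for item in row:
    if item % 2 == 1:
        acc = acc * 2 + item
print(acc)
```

67

item=2: not odd
item=14: not odd
item=12: not odd
item=5: odd, acc = 1*2+5 = 7
item=3: odd, acc = 7*2+3 = 17
item=-1: odd, acc = 17*2+(-1) = 33
item=12: not odd
item=14: not odd
item=1: odd, acc = 33*2+1 = 67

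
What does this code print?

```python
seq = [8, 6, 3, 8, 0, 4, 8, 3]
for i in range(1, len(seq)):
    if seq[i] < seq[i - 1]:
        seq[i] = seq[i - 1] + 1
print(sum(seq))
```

92

i=1: 6<8, seq[1] = 8+1 = 9 → [8, 9, 3, 8, 0, 4, 8, 3]
i=2: 3<9, seq[2] = 9+1 = 10 → [8, 9, 10, 8, 0, 4, 8, 3]
i=3: 8<10, seq[3] = 10+1 = 11 → [8, 9, 10, 11, 0, 4, 8, 3]
i=4: 0<11, seq[4] = 11+1 = 12 → [8, 9, 10, 11, 12, 4, 8, 3]
i=5: 4<12, seq[5] = 12+1 = 13 → [8, 9, 10, 11, 12, 13, 8, 3]
i=6: 8<13, seq[6] = 13+1 = 14 → [8, 9, 10, 11, 12, 13, 14, 3]
i=7: 3<14, seq[7] = 14+1 = 15 → [8, 9, 10, 11, 12, 13, 14, 15]
sum = 92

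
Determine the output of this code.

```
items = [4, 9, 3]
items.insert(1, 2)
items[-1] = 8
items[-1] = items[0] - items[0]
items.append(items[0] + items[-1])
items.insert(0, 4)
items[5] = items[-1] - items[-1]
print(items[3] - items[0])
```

5

insert 2 at 1 → [4, 2, 9, 3]
items[-1] = 8 → [4, 2, 9, 8]
items[-1] = items[0]-items[0] = 4-4 = 0 → [4, 2, 9, 0]
append items[0]+items[-1] = 4+0 = 4 → [4, 2, 9, 0, 4]
insert 4 at 0 → [4, 4, 2, 9, 0, 4]
items[5] = items[-1]-items[-1] = 4-4 = 0 → [4, 4, 2, 9, 0, 0]
items[3]-items[0] = 9-4 = 5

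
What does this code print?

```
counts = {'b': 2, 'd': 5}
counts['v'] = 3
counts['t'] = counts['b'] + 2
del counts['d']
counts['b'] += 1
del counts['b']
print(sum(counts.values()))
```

7

counts['v'] = 3 → {'b': 2, 'd': 5, 'v': 3}
counts['t'] = counts['b']+2 = 4 → {'b': 2, 'd': 5, 'v': 3, 't': 4}
del 'd' → {'b': 2, 'v': 3, 't': 4}
counts['b'] = 2+1 = 3 → {'b': 3, 'v': 3, 't': 4}
del 'b' → {'v': 3, 't': 4}
sum of values = 7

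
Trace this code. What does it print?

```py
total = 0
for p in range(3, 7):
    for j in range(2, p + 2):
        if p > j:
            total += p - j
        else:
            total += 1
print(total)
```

p=3,j=2: 3>2, total = 0+1 = 1
p=3,j=3: not 3>3, total = 1+1 = 2
p=3,j=4: not 3>4, total = 2+1 = 3
p=4,j=2: 4>2, total = 3+2 = 5
p=4,j=3: 4>3, total = 5+1 = 6
p=4,j=4: not 4>4, total = 6+1 = 7
p=4,j=5: not 4>5, total = 7+1 = 8
p=5,j=2: 5>2, total = 8+3 = 11
p=5,j=3: 5>3, total = 11+2 = 13
p=5,j=4: 5>4, total = 13+1 = 14
p=5,j=5: not 5>5, total = 14+1 = 15
p=5,j=6: not 5>6, total = 15+1 = 16
p=6,j=2: 6>2, total = 16+4 = 20
p=6,j=3: 6>3, total = 20+3 = 23
p=6,j=4: 6>4, total = 23+2 = 25
p=6,j=5: 6>5, total = 25+1 = 26
p=6,j=6: not 6>6, total = 26+1 = 27
p=6,j=7: not 6>7, total = 27+1 = 28

28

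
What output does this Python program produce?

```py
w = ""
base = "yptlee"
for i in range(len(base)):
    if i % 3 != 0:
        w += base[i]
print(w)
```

ptee

i=0: skip
i=1: add 'p' → 'p'
i=2: add 't' → 'pt'
i=3: skip
i=4: add 'e' → 'pte'
i=5: add 'e' → 'ptee'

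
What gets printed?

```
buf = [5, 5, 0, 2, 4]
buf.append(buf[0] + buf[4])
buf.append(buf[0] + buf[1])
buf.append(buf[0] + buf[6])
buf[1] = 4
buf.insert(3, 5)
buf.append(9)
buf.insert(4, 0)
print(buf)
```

[5, 4, 0, 5, 0, 2, 4, 9, 10, 15, 9]

append buf[0]+buf[4] = 5+4 = 9 → [5, 5, 0, 2, 4, 9]
append buf[0]+buf[1] = 5+5 = 10 → [5, 5, 0, 2, 4, 9, 10]
append buf[0]+buf[6] = 5+10 = 15 → [5, 5, 0, 2, 4, 9, 10, 15]
buf[1] = 4 → [5, 4, 0, 2, 4, 9, 10, 15]
insert 5 at 3 → [5, 4, 0, 5, 2, 4, 9, 10, 15]
append 9 → [5, 4, 0, 5, 2, 4, 9, 10, 15, 9]
insert 0 at 4 → [5, 4, 0, 5, 0, 2, 4, 9, 10, 15, 9]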